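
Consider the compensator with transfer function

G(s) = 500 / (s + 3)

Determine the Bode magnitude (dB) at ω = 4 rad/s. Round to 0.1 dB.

At s = jω = j4:
pole (s+3): 3 + j4 → |·| = √(3²+4²) = √25 ≈ 5, ∠ = arctan(4/3) ≈ 53.13°
|G| = 500 / 5 ≈ 100
Gain = 20 log₁₀(100) ≈ 40.00 dB

40.0 dB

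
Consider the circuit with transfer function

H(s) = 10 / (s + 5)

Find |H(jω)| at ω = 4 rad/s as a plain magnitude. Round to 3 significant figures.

1.56

At s = jω = j4:
pole (s+5): 5 + j4 → |·| = √(5²+4²) = √41 ≈ 6.4031, ∠ = arctan(4/5) ≈ 38.66°
|H| = 10 / 6.4031 ≈ 1.5617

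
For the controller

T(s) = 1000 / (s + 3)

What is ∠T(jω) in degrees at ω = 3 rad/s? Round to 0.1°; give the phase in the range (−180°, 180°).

At s = jω = j3:
pole (s+3): 3 + j3 → |·| = √(3²+3²) = √18 ≈ 4.2426, ∠ = arctan(3/3) ≈ 45.00°
∠T = 0.00° − 45.00° = -45.00°

-45.0°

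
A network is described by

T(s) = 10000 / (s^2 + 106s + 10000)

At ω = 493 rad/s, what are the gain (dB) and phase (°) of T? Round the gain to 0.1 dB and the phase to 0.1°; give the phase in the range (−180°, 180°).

-27.6 dB, -167.4°

At s = jω = j493:
quadratic: (j493)² + 106·j493 + 10000 = -233049 + j52258 → |·| ≈ 2.3884e+05, ∠ ≈ 167.36°
|T| = 10000 / 2.3884e+05 ≈ 0.041869
Gain = 20 log₁₀(0.041869) ≈ -27.56 dB
∠T = 0.00° − 167.36° = -167.36°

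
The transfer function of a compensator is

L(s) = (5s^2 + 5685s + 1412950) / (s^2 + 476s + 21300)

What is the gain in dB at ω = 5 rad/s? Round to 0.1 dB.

Substitute s = j5:
Numerator: 5(j5)^2 + 5685(j5) + 1412950 = 1412825 + j28425
Denominator: (j5)^2 + 476(j5) + 21300 = 21275 + j2380
|N| = √(1412825² + 28425²) ≈ 1.4131e+06, ∠N ≈ 1.15°
|D| = √(21275² + 2380²) ≈ 21408, ∠D ≈ 6.38°
|L| = 1.4131e+06 / 21408 ≈ 66.008
Gain = 20 log₁₀(66.008) ≈ 36.39 dB

36.4 dB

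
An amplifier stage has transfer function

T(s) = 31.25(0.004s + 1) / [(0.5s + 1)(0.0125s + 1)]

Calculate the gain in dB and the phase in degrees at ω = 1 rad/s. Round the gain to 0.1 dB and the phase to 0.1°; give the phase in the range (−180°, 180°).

28.9 dB, -27.1°

At ω = 1 rad/s:
zero (1 + j1·0.004) = 1 + j0.004 → |·| ≈ 1, ∠ ≈ 0.23°
pole (1 + j1·0.5) = 1 + j0.5 → |·| ≈ 1.118, ∠ ≈ 26.57°
pole (1 + j1·0.0125) = 1 + j0.0125 → |·| ≈ 1.0001, ∠ ≈ 0.72°
|T| = 31.25 · 1 / (1.118 · 1.0001) ≈ 27.949
Gain = 20 log₁₀(27.949) ≈ 28.93 dB
∠T = (0.23°) − (26.57° + 0.72°) = -27.06°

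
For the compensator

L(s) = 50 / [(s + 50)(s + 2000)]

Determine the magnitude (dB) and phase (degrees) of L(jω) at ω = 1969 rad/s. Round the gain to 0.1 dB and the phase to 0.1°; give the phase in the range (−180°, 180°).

At s = jω = j1969:
pole (s+50): 50 + j1969 → |·| = √(50²+1969²) = √3879461 ≈ 1969.6, ∠ = arctan(1969/50) ≈ 88.55°
pole (s+2000): 2000 + j1969 → |·| = √(2000²+1969²) = √7876961 ≈ 2806.6, ∠ = arctan(1969/2000) ≈ 44.55°
|L| = 50 / 5.5279e+06 ≈ 9.045e-06
Gain = 20 log₁₀(9.045e-06) ≈ -100.87 dB
∠L = 0.00° − 133.10° = -133.10°

-100.9 dB, -133.1°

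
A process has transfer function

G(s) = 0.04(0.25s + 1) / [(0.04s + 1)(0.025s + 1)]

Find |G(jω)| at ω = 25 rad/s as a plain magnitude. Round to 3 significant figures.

At ω = 25 rad/s:
zero (1 + j25·0.25) = 1 + j6.25 → |·| ≈ 6.3295, ∠ ≈ 80.91°
pole (1 + j25·0.04) = 1 + j1 → |·| ≈ 1.4142, ∠ ≈ 45.00°
pole (1 + j25·0.025) = 1 + j0.625 → |·| ≈ 1.1792, ∠ ≈ 32.01°
|G| = 0.04 · 6.3295 / (1.4142 · 1.1792) ≈ 0.15182

0.152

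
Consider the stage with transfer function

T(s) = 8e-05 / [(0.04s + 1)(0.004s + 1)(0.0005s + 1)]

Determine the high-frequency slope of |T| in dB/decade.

-60 dB/decade

Each pole contributes −20 dB/decade at high frequency; each zero contributes +20 dB/decade.
Net: 0 zero(s) − 3 pole(s) → -60 dB/decade.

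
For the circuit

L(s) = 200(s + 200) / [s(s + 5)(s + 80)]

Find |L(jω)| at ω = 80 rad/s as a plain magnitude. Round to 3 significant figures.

At s = jω = j80:
zero (s+200): 200 + j80 → |·| = √(200²+80²) = √46400 ≈ 215.41, ∠ = arctan(80/200) ≈ 21.80°
pole (s+5): 5 + j80 → |·| = √(5²+80²) = √6425 ≈ 80.156, ∠ = arctan(80/5) ≈ 86.42°
pole (s+80): 80 + j80 → |·| = √(80²+80²) = √12800 ≈ 113.14, ∠ = arctan(80/80) ≈ 45.00°
pole at origin: |s| = 80, ∠ = 90.00° (in denominator)
|L| = 200 · 215.41 / 7.2551e+05 ≈ 0.059382

0.0594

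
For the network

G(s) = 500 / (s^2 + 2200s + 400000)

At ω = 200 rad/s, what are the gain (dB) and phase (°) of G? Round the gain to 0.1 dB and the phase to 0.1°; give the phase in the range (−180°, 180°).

-61.1 dB, -50.7°

Substitute s = j200:
Numerator: 500 = 500 + j0
Denominator: (j200)^2 + 2200(j200) + 400000 = 360000 + j440000
|N| = √(500² + 0²) ≈ 500, ∠N ≈ 0.00°
|D| = √(360000² + 440000²) ≈ 5.6851e+05, ∠D ≈ 50.71°
|G| = 500 / 5.6851e+05 ≈ 0.00087949
Gain = 20 log₁₀(0.00087949) ≈ -61.12 dB
∠G = 0.00° − 50.71° = -50.71°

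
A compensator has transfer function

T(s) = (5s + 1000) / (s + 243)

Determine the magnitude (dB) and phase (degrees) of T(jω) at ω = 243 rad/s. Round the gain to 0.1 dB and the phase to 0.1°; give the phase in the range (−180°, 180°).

Substitute s = j243:
Numerator: 5(j243) + 1000 = 1000 + j1215
Denominator: (j243) + 243 = 243 + j243
|N| = √(1000² + 1215²) ≈ 1573.6, ∠N ≈ 50.54°
|D| = √(243² + 243²) ≈ 343.65, ∠D ≈ 45.00°
|T| = 1573.6 / 343.65 ≈ 4.5791
Gain = 20 log₁₀(4.5791) ≈ 13.22 dB
∠T = 50.54° − 45.00° = 5.54°

13.2 dB, 5.5°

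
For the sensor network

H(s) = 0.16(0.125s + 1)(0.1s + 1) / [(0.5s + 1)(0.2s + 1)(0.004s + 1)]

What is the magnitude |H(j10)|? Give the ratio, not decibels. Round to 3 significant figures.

At ω = 10 rad/s:
zero (1 + j10·0.125) = 1 + j1.25 → |·| ≈ 1.6008, ∠ ≈ 51.34°
zero (1 + j10·0.1) = 1 + j1 → |·| ≈ 1.4142, ∠ ≈ 45.00°
pole (1 + j10·0.5) = 1 + j5 → |·| ≈ 5.099, ∠ ≈ 78.69°
pole (1 + j10·0.2) = 1 + j2 → |·| ≈ 2.2361, ∠ ≈ 63.43°
pole (1 + j10·0.004) = 1 + j0.04 → |·| ≈ 1.0008, ∠ ≈ 2.29°
|H| = 0.16 · 1.6008 · 1.4142 / (5.099 · 2.2361 · 1.0008) ≈ 0.031743

0.0317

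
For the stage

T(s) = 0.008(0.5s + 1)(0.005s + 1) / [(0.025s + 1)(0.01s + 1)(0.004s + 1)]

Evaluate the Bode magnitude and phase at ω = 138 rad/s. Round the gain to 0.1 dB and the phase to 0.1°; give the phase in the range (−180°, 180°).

At ω = 138 rad/s:
zero (1 + j138·0.5) = 1 + j69 → |·| ≈ 69.007, ∠ ≈ 89.17°
zero (1 + j138·0.005) = 1 + j0.69 → |·| ≈ 1.2149, ∠ ≈ 34.61°
pole (1 + j138·0.025) = 1 + j3.45 → |·| ≈ 3.592, ∠ ≈ 73.84°
pole (1 + j138·0.01) = 1 + j1.38 → |·| ≈ 1.7042, ∠ ≈ 54.07°
pole (1 + j138·0.004) = 1 + j0.552 → |·| ≈ 1.1422, ∠ ≈ 28.90°
|T| = 0.008 · 69.007 · 1.2149 / (3.592 · 1.7042 · 1.1422) ≈ 0.095923
Gain = 20 log₁₀(0.095923) ≈ -20.36 dB
∠T = (89.17° + 34.61°) − (73.84° + 54.07° + 28.90°) = -33.03°

-20.4 dB, -33.0°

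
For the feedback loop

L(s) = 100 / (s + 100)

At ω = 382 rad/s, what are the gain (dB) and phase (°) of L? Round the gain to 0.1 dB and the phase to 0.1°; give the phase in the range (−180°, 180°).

Substitute s = j382:
Numerator: 100 = 100 + j0
Denominator: (j382) + 100 = 100 + j382
|N| = √(100² + 0²) ≈ 100, ∠N ≈ 0.00°
|D| = √(100² + 382²) ≈ 394.87, ∠D ≈ 75.33°
|L| = 100 / 394.87 ≈ 0.25325
Gain = 20 log₁₀(0.25325) ≈ -11.93 dB
∠L = 0.00° − 75.33° = -75.33°

-11.9 dB, -75.3°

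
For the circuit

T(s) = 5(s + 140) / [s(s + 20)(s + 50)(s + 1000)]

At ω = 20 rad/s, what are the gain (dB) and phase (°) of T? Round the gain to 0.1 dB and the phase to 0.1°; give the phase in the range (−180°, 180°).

At s = jω = j20:
zero (s+140): 140 + j20 → |·| = √(140²+20²) = √20000 ≈ 141.42, ∠ = arctan(20/140) ≈ 8.13°
pole (s+20): 20 + j20 → |·| = √(20²+20²) = √800 ≈ 28.284, ∠ = arctan(20/20) ≈ 45.00°
pole (s+50): 50 + j20 → |·| = √(50²+20²) = √2900 ≈ 53.852, ∠ = arctan(20/50) ≈ 21.80°
pole (s+1000): 1000 + j20 → |·| = √(1000²+20²) = √1000400 ≈ 1000.2, ∠ = arctan(20/1000) ≈ 1.15°
pole at origin: |s| = 20, ∠ = 90.00° (in denominator)
|T| = 5 · 141.42 / 3.0469e+07 ≈ 2.3207e-05
Gain = 20 log₁₀(2.3207e-05) ≈ -92.69 dB
∠T = 8.13° − 157.95° = -149.82°

-92.7 dB, -149.8°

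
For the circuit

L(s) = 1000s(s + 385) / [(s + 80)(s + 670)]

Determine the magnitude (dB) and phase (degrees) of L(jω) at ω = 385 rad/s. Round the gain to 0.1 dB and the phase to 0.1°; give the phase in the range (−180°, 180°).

56.8 dB, 26.9°

At s = jω = j385:
zero (s+385): 385 + j385 → |·| = √(385²+385²) = √296450 ≈ 544.47, ∠ = arctan(385/385) ≈ 45.00°
zero at origin: s = j385 → |·| = 385, ∠ = 90.00°
pole (s+80): 80 + j385 → |·| = √(80²+385²) = √154625 ≈ 393.22, ∠ = arctan(385/80) ≈ 78.26°
pole (s+670): 670 + j385 → |·| = √(670²+385²) = √597125 ≈ 772.74, ∠ = arctan(385/670) ≈ 29.88°
|L| = 1000 · 2.0962e+05 / 3.0386e+05 ≈ 689.86
Gain = 20 log₁₀(689.86) ≈ 56.78 dB
∠L = 135.00° − 108.14° = 26.86°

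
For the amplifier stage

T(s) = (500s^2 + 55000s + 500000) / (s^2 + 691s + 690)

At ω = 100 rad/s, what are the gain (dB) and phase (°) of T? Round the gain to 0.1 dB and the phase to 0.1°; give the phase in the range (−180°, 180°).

40.2 dB, 31.6°

Substitute s = j100:
Numerator: 500(j100)^2 + 55000(j100) + 500000 = -4500000 + j5500000
Denominator: (j100)^2 + 691(j100) + 690 = -9310 + j69100
|N| = √(4500000² + 5500000²) ≈ 7.1063e+06, ∠N ≈ 129.29°
|D| = √(9310² + 69100²) ≈ 69724, ∠D ≈ 97.67°
|T| = 7.1063e+06 / 69724 ≈ 101.92
Gain = 20 log₁₀(101.92) ≈ 40.17 dB
∠T = 129.29° − 97.67° = 31.62°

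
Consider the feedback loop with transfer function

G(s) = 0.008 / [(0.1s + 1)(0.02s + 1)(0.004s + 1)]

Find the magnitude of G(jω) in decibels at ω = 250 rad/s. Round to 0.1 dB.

At ω = 250 rad/s:
pole (1 + j250·0.1) = 1 + j25 → |·| ≈ 25.02, ∠ ≈ 87.71°
pole (1 + j250·0.02) = 1 + j5 → |·| ≈ 5.099, ∠ ≈ 78.69°
pole (1 + j250·0.004) = 1 + j1 → |·| ≈ 1.4142, ∠ ≈ 45.00°
|G| = 0.008 · 1 / (25.02 · 5.099 · 1.4142) ≈ 4.4341e-05
Gain = 20 log₁₀(4.4341e-05) ≈ -87.06 dB

-87.1 dB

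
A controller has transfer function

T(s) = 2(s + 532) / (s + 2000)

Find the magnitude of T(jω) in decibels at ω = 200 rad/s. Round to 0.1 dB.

At s = jω = j200:
zero (s+532): 532 + j200 → |·| = √(532²+200²) = √323024 ≈ 568.35, ∠ = arctan(200/532) ≈ 20.60°
pole (s+2000): 2000 + j200 → |·| = √(2000²+200²) = √4040000 ≈ 2010, ∠ = arctan(200/2000) ≈ 5.71°
|T| = 2 · 568.35 / 2010 ≈ 0.56552
Gain = 20 log₁₀(0.56552) ≈ -4.95 dB

-5.0 dB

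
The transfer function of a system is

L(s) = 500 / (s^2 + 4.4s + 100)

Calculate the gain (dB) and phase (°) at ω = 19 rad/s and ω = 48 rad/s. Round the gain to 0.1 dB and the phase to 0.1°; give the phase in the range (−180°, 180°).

At s = jω = j19:
quadratic: (j19)² + 4.4·j19 + 100 = -261 + j83.6 → |·| ≈ 274.06, ∠ ≈ 162.24°
|L| = 500 / 274.06 ≈ 1.8244
Gain = 20 log₁₀(1.8244) ≈ 5.22 dB
∠L = 0.00° − 162.24° = -162.24°

At s = jω = j48:
quadratic: (j48)² + 4.4·j48 + 100 = -2204 + j211.2 → |·| ≈ 2214.1, ∠ ≈ 174.53°
|L| = 500 / 2214.1 ≈ 0.22583
Gain = 20 log₁₀(0.22583) ≈ -12.92 dB
∠L = 0.00° − 174.53° = -174.53°

ω = 19: 5.2 dB, -162.2°; ω = 48: -12.9 dB, -174.5°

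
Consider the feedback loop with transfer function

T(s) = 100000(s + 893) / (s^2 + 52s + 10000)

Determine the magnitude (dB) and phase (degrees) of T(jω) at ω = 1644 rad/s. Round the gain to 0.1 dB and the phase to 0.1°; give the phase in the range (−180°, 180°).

36.8 dB, -116.7°

At s = jω = j1644:
zero (s+893): 893 + j1644 → |·| = √(893²+1644²) = √3500185 ≈ 1870.9, ∠ = arctan(1644/893) ≈ 61.49°
quadratic: (j1644)² + 52·j1644 + 10000 = -2692736 + j85488 → |·| ≈ 2.6941e+06, ∠ ≈ 178.18°
|T| = 100000 · 1870.9 / 2.6941e+06 ≈ 69.444
Gain = 20 log₁₀(69.444) ≈ 36.83 dB
∠T = 61.49° − 178.18° = -116.69°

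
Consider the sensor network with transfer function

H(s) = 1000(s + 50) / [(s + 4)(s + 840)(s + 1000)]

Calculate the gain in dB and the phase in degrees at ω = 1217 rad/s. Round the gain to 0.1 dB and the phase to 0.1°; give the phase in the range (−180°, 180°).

At s = jω = j1217:
zero (s+50): 50 + j1217 → |·| = √(50²+1217²) = √1483589 ≈ 1218, ∠ = arctan(1217/50) ≈ 87.65°
pole (s+4): 4 + j1217 → |·| = √(4²+1217²) = √1481105 ≈ 1217, ∠ = arctan(1217/4) ≈ 89.81°
pole (s+840): 840 + j1217 → |·| = √(840²+1217²) = √2186689 ≈ 1478.7, ∠ = arctan(1217/840) ≈ 55.39°
pole (s+1000): 1000 + j1217 → |·| = √(1000²+1217²) = √2481089 ≈ 1575.1, ∠ = arctan(1217/1000) ≈ 50.59°
|H| = 1000 · 1218 / 2.8345e+09 ≈ 0.00042971
Gain = 20 log₁₀(0.00042971) ≈ -67.34 dB
∠H = 87.65° − 195.79° = -108.14°

-67.3 dB, -108.1°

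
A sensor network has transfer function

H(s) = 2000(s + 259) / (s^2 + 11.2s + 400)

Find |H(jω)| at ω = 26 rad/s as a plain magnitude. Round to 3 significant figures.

1.30e+03

At s = jω = j26:
zero (s+259): 259 + j26 → |·| = √(259²+26²) = √67757 ≈ 260.3, ∠ = arctan(26/259) ≈ 5.73°
quadratic: (j26)² + 11.2·j26 + 400 = -276 + j291.2 → |·| ≈ 401.21, ∠ ≈ 133.46°
|H| = 2000 · 260.3 / 401.21 ≈ 1297.6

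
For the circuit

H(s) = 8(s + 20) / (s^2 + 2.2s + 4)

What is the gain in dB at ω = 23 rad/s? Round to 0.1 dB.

At s = jω = j23:
zero (s+20): 20 + j23 → |·| = √(20²+23²) = √929 ≈ 30.48, ∠ = arctan(23/20) ≈ 48.99°
quadratic: (j23)² + 2.2·j23 + 4 = -525 + j50.6 → |·| ≈ 527.43, ∠ ≈ 174.49°
|H| = 8 · 30.48 / 527.43 ≈ 0.46232
Gain = 20 log₁₀(0.46232) ≈ -6.70 dB

-6.7 dB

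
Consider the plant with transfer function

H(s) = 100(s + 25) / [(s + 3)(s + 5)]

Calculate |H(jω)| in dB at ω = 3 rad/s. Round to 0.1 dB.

40.2 dB

At s = jω = j3:
zero (s+25): 25 + j3 → |·| = √(25²+3²) = √634 ≈ 25.179, ∠ = arctan(3/25) ≈ 6.84°
pole (s+3): 3 + j3 → |·| = √(3²+3²) = √18 ≈ 4.2426, ∠ = arctan(3/3) ≈ 45.00°
pole (s+5): 5 + j3 → |·| = √(5²+3²) = √34 ≈ 5.831, ∠ = arctan(3/5) ≈ 30.96°
|H| = 100 · 25.179 / 24.739 ≈ 101.78
Gain = 20 log₁₀(101.78) ≈ 40.15 dB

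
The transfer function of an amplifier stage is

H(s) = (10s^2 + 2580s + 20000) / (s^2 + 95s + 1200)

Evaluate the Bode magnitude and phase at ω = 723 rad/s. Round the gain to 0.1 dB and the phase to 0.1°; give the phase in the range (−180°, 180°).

20.4 dB, -12.2°

Substitute s = j723:
Numerator: 10(j723)^2 + 2580(j723) + 20000 = -5207290 + j1865340
Denominator: (j723)^2 + 95(j723) + 1200 = -521529 + j68685
|N| = √(5207290² + 1865340²) ≈ 5.5313e+06, ∠N ≈ 160.29°
|D| = √(521529² + 68685²) ≈ 5.2603e+05, ∠D ≈ 172.50°
|H| = 5.5313e+06 / 5.2603e+05 ≈ 10.515
Gain = 20 log₁₀(10.515) ≈ 20.44 dB
∠H = 160.29° − 172.50° = -12.21°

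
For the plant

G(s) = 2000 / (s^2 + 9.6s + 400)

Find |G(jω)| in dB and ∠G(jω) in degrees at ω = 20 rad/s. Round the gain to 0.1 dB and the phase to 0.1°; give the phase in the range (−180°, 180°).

At s = jω = j20:
quadratic: (j20)² + 9.6·j20 + 400 = 0 + j192 → |·| ≈ 192, ∠ ≈ 90.00°
|G| = 2000 / 192 ≈ 10.417
Gain = 20 log₁₀(10.417) ≈ 20.35 dB
∠G = 0.00° − 90.00° = -90.00°

20.4 dB, -90.0°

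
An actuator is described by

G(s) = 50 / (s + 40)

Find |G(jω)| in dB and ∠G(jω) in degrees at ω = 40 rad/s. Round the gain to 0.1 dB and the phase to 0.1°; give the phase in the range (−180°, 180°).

-1.1 dB, -45.0°

Substitute s = j40:
Numerator: 50 = 50 + j0
Denominator: (j40) + 40 = 40 + j40
|N| = √(50² + 0²) ≈ 50, ∠N ≈ 0.00°
|D| = √(40² + 40²) ≈ 56.569, ∠D ≈ 45.00°
|G| = 50 / 56.569 ≈ 0.88388
Gain = 20 log₁₀(0.88388) ≈ -1.07 dB
∠G = 0.00° − 45.00° = -45.00°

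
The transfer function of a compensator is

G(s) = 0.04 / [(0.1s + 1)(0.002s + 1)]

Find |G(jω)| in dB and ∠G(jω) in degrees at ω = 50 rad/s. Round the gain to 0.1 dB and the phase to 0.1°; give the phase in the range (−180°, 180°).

-42.2 dB, -84.4°

At ω = 50 rad/s:
pole (1 + j50·0.1) = 1 + j5 → |·| ≈ 5.099, ∠ ≈ 78.69°
pole (1 + j50·0.002) = 1 + j0.1 → |·| ≈ 1.005, ∠ ≈ 5.71°
|G| = 0.04 · 1 / (5.099 · 1.005) ≈ 0.0078056
Gain = 20 log₁₀(0.0078056) ≈ -42.15 dB
∠G = (0°) − (78.69° + 5.71°) = -84.40°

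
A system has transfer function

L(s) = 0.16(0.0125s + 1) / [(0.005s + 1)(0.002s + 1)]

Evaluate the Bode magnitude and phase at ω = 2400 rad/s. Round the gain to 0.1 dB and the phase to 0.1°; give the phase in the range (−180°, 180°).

At ω = 2400 rad/s:
zero (1 + j2400·0.0125) = 1 + j30 → |·| ≈ 30.017, ∠ ≈ 88.09°
pole (1 + j2400·0.005) = 1 + j12 → |·| ≈ 12.042, ∠ ≈ 85.24°
pole (1 + j2400·0.002) = 1 + j4.8 → |·| ≈ 4.9031, ∠ ≈ 78.23°
|L| = 0.16 · 30.017 / (12.042 · 4.9031) ≈ 0.081343
Gain = 20 log₁₀(0.081343) ≈ -21.79 dB
∠L = (88.09°) − (85.24° + 78.23°) = -75.38°

-21.8 dB, -75.4°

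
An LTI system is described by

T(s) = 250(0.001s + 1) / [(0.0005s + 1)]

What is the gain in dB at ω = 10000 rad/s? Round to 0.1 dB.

At ω = 10000 rad/s:
zero (1 + j10000·0.001) = 1 + j10 → |·| ≈ 10.05, ∠ ≈ 84.29°
pole (1 + j10000·0.0005) = 1 + j5 → |·| ≈ 5.099, ∠ ≈ 78.69°
|T| = 250 · 10.05 / (5.099) ≈ 492.74
Gain = 20 log₁₀(492.74) ≈ 53.85 dB

53.9 dB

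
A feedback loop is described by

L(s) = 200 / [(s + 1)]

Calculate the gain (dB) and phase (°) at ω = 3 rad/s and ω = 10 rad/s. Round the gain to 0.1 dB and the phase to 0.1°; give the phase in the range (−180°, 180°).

ω = 3: 36.0 dB, -71.6°; ω = 10: 26.0 dB, -84.3°

At ω = 3 rad/s:
pole (1 + j3·1) = 1 + j3 → |·| ≈ 3.1623, ∠ ≈ 71.57°
|L| = 200 · 1 / (3.1623) ≈ 63.245
Gain = 20 log₁₀(63.245) ≈ 36.02 dB
∠L = (0°) − (71.57°) = -71.57°

At ω = 10 rad/s:
pole (1 + j10·1) = 1 + j10 → |·| ≈ 10.05, ∠ ≈ 84.29°
|L| = 200 · 1 / (10.05) ≈ 19.9
Gain = 20 log₁₀(19.9) ≈ 25.98 dB
∠L = (0°) − (84.29°) = -84.29°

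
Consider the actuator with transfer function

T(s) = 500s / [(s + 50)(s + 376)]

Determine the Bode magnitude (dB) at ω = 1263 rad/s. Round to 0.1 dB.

At s = jω = j1263:
zero at origin: s = j1263 → |·| = 1263, ∠ = 90.00°
pole (s+50): 50 + j1263 → |·| = √(50²+1263²) = √1597669 ≈ 1264, ∠ = arctan(1263/50) ≈ 87.73°
pole (s+376): 376 + j1263 → |·| = √(376²+1263²) = √1736545 ≈ 1317.8, ∠ = arctan(1263/376) ≈ 73.42°
|T| = 500 · 1263 / 1.6657e+06 ≈ 0.37912
Gain = 20 log₁₀(0.37912) ≈ -8.42 dB

-8.4 dB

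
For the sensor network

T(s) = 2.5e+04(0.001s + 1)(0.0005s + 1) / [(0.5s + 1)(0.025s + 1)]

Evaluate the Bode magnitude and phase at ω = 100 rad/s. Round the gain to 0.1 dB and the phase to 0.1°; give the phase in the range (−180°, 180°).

At ω = 100 rad/s:
zero (1 + j100·0.001) = 1 + j0.1 → |·| ≈ 1.005, ∠ ≈ 5.71°
zero (1 + j100·0.0005) = 1 + j0.05 → |·| ≈ 1.0012, ∠ ≈ 2.86°
pole (1 + j100·0.5) = 1 + j50 → |·| ≈ 50.01, ∠ ≈ 88.85°
pole (1 + j100·0.025) = 1 + j2.5 → |·| ≈ 2.6926, ∠ ≈ 68.20°
|T| = 2.5e+04 · 1.005 · 1.0012 / (50.01 · 2.6926) ≈ 186.81
Gain = 20 log₁₀(186.81) ≈ 45.43 dB
∠T = (5.71° + 2.86°) − (88.85° + 68.20°) = -148.48°

45.4 dB, -148.5°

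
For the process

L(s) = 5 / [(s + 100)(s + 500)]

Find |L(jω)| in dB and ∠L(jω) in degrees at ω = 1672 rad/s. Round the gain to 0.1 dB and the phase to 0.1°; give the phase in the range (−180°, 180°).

-115.3 dB, -159.9°

At s = jω = j1672:
pole (s+100): 100 + j1672 → |·| = √(100²+1672²) = √2805584 ≈ 1675, ∠ = arctan(1672/100) ≈ 86.58°
pole (s+500): 500 + j1672 → |·| = √(500²+1672²) = √3045584 ≈ 1745.2, ∠ = arctan(1672/500) ≈ 73.35°
|L| = 5 / 2.9232e+06 ≈ 1.7105e-06
Gain = 20 log₁₀(1.7105e-06) ≈ -115.34 dB
∠L = 0.00° − 159.93° = -159.93°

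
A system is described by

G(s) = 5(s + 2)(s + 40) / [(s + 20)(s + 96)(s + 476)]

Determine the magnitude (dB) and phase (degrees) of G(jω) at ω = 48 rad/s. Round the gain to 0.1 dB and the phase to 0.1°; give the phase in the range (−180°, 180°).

At s = jω = j48:
zero (s+2): 2 + j48 → |·| = √(2²+48²) = √2308 ≈ 48.042, ∠ = arctan(48/2) ≈ 87.61°
zero (s+40): 40 + j48 → |·| = √(40²+48²) = √3904 ≈ 62.482, ∠ = arctan(48/40) ≈ 50.19°
pole (s+20): 20 + j48 → |·| = √(20²+48²) = √2704 ≈ 52, ∠ = arctan(48/20) ≈ 67.38°
pole (s+96): 96 + j48 → |·| = √(96²+48²) = √11520 ≈ 107.33, ∠ = arctan(48/96) ≈ 26.57°
pole (s+476): 476 + j48 → |·| = √(476²+48²) = √228880 ≈ 478.41, ∠ = arctan(48/476) ≈ 5.76°
|G| = 5 · 3001.8 / 2.6701e+06 ≈ 0.0056211
Gain = 20 log₁₀(0.0056211) ≈ -45.00 dB
∠G = 137.80° − 99.71° = 38.09°

-45.0 dB, 38.1°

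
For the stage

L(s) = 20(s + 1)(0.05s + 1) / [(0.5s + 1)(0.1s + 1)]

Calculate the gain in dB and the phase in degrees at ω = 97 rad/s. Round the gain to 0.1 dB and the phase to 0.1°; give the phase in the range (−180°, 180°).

26.2 dB, -5.2°

At ω = 97 rad/s:
zero (1 + j97·1) = 1 + j97 → |·| ≈ 97.005, ∠ ≈ 89.41°
zero (1 + j97·0.05) = 1 + j4.85 → |·| ≈ 4.952, ∠ ≈ 78.35°
pole (1 + j97·0.5) = 1 + j48.5 → |·| ≈ 48.51, ∠ ≈ 88.82°
pole (1 + j97·0.1) = 1 + j9.7 → |·| ≈ 9.7514, ∠ ≈ 84.11°
|L| = 20 · 97.005 · 4.952 / (48.51 · 9.7514) ≈ 20.31
Gain = 20 log₁₀(20.31) ≈ 26.15 dB
∠L = (89.41° + 78.35°) − (88.82° + 84.11°) = -5.17°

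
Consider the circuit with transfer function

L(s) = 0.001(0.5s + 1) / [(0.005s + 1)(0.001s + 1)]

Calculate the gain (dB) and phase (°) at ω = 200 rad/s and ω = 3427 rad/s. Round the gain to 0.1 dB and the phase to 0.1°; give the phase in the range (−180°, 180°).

At ω = 200 rad/s:
zero (1 + j200·0.5) = 1 + j100 → |·| ≈ 100, ∠ ≈ 89.43°
pole (1 + j200·0.005) = 1 + j1 → |·| ≈ 1.4142, ∠ ≈ 45.00°
pole (1 + j200·0.001) = 1 + j0.2 → |·| ≈ 1.0198, ∠ ≈ 11.31°
|L| = 0.001 · 100 / (1.4142 · 1.0198) ≈ 0.069338
Gain = 20 log₁₀(0.069338) ≈ -23.18 dB
∠L = (89.43°) − (45.00° + 11.31°) = 33.12°

At ω = 3427 rad/s:
zero (1 + j3427·0.5) = 1 + j1713.5 → |·| ≈ 1713.5, ∠ ≈ 89.97°
pole (1 + j3427·0.005) = 1 + j17.135 → |·| ≈ 17.164, ∠ ≈ 86.66°
pole (1 + j3427·0.001) = 1 + j3.427 → |·| ≈ 3.5699, ∠ ≈ 73.73°
|L| = 0.001 · 1713.5 / (17.164 · 3.5699) ≈ 0.027965
Gain = 20 log₁₀(0.027965) ≈ -31.07 dB
∠L = (89.97°) − (86.66° + 73.73°) = -70.42°

ω = 200: -23.2 dB, 33.1°; ω = 3427: -31.1 dB, -70.4°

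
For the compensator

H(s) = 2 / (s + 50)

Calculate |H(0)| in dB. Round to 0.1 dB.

-28.0 dB

H(0) = 2 / 50 = 0.04
20 log₁₀(0.04) ≈ -27.96 dB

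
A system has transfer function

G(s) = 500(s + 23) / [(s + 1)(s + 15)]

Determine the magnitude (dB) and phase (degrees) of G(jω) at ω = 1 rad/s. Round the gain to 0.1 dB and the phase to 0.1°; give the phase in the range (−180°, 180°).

At s = jω = j1:
zero (s+23): 23 + j1 → |·| = √(23²+1²) = √530 ≈ 23.022, ∠ = arctan(1/23) ≈ 2.49°
pole (s+1): 1 + j1 → |·| = √(1²+1²) = √2 ≈ 1.4142, ∠ = arctan(1/1) ≈ 45.00°
pole (s+15): 15 + j1 → |·| = √(15²+1²) = √226 ≈ 15.033, ∠ = arctan(1/15) ≈ 3.81°
|G| = 500 · 23.022 / 21.26 ≈ 541.44
Gain = 20 log₁₀(541.44) ≈ 54.67 dB
∠G = 2.49° − 48.81° = -46.32°

54.7 dB, -46.3°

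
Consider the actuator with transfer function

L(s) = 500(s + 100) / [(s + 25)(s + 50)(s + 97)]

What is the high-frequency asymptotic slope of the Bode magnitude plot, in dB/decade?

-40 dB/decade

Each pole contributes −20 dB/decade at high frequency; each zero contributes +20 dB/decade.
Net: 1 zero(s) − 3 pole(s) → -40 dB/decade.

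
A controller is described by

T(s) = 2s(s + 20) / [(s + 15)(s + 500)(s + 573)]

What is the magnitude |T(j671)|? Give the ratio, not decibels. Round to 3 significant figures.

At s = jω = j671:
zero (s+20): 20 + j671 → |·| = √(20²+671²) = √450641 ≈ 671.3, ∠ = arctan(671/20) ≈ 88.29°
zero at origin: s = j671 → |·| = 671, ∠ = 90.00°
pole (s+15): 15 + j671 → |·| = √(15²+671²) = √450466 ≈ 671.17, ∠ = arctan(671/15) ≈ 88.72°
pole (s+500): 500 + j671 → |·| = √(500²+671²) = √700241 ≈ 836.8, ∠ = arctan(671/500) ≈ 53.31°
pole (s+573): 573 + j671 → |·| = √(573²+671²) = √778570 ≈ 882.37, ∠ = arctan(671/573) ≈ 49.50°
|T| = 2 · 4.5044e+05 / 4.9557e+08 ≈ 0.0018179

0.00182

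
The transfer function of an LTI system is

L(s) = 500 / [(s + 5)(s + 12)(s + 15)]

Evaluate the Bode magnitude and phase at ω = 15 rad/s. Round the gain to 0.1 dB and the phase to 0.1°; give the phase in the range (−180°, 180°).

-22.2 dB, -167.9°

At s = jω = j15:
pole (s+5): 5 + j15 → |·| = √(5²+15²) = √250 ≈ 15.811, ∠ = arctan(15/5) ≈ 71.57°
pole (s+12): 12 + j15 → |·| = √(12²+15²) = √369 ≈ 19.209, ∠ = arctan(15/12) ≈ 51.34°
pole (s+15): 15 + j15 → |·| = √(15²+15²) = √450 ≈ 21.213, ∠ = arctan(15/15) ≈ 45.00°
|L| = 500 / 6442.7 ≈ 0.077607
Gain = 20 log₁₀(0.077607) ≈ -22.20 dB
∠L = 0.00° − 167.91° = -167.91°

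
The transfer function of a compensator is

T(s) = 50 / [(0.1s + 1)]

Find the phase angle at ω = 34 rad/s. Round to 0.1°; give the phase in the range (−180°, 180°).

-73.6°

At ω = 34 rad/s:
pole (1 + j34·0.1) = 1 + j3.4 → |·| ≈ 3.544, ∠ ≈ 73.61°
∠T = (0°) − (73.61°) = -73.61°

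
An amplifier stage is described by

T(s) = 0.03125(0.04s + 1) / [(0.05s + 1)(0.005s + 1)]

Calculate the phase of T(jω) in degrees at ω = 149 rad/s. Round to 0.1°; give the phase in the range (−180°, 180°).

At ω = 149 rad/s:
zero (1 + j149·0.04) = 1 + j5.96 → |·| ≈ 6.0433, ∠ ≈ 80.48°
pole (1 + j149·0.05) = 1 + j7.45 → |·| ≈ 7.5168, ∠ ≈ 82.35°
pole (1 + j149·0.005) = 1 + j0.745 → |·| ≈ 1.247, ∠ ≈ 36.69°
∠T = (80.48°) − (82.35° + 36.69°) = -38.56°

-38.6°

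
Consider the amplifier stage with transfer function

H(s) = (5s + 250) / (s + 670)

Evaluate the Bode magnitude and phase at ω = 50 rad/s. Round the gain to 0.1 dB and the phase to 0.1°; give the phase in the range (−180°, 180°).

-5.6 dB, 40.7°

Substitute s = j50:
Numerator: 5(j50) + 250 = 250 + j250
Denominator: (j50) + 670 = 670 + j50
|N| = √(250² + 250²) ≈ 353.55, ∠N ≈ 45.00°
|D| = √(670² + 50²) ≈ 671.86, ∠D ≈ 4.27°
|H| = 353.55 / 671.86 ≈ 0.52623
Gain = 20 log₁₀(0.52623) ≈ -5.58 dB
∠H = 45.00° − 4.27° = 40.73°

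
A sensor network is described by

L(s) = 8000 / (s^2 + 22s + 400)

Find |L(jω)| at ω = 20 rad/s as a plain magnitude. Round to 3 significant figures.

At s = jω = j20:
quadratic: (j20)² + 22·j20 + 400 = 0 + j440 → |·| ≈ 440, ∠ ≈ 90.00°
|L| = 8000 / 440 ≈ 18.182

18.2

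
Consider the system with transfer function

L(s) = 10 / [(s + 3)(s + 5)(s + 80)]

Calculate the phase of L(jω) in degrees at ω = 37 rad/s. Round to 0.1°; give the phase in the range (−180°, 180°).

At s = jω = j37:
pole (s+3): 3 + j37 → |·| = √(3²+37²) = √1378 ≈ 37.121, ∠ = arctan(37/3) ≈ 85.36°
pole (s+5): 5 + j37 → |·| = √(5²+37²) = √1394 ≈ 37.336, ∠ = arctan(37/5) ≈ 82.30°
pole (s+80): 80 + j37 → |·| = √(80²+37²) = √7769 ≈ 88.142, ∠ = arctan(37/80) ≈ 24.82°
∠L = 0.00° − 192.48° = -192.48° ≡ 167.52° (principal value)

167.5°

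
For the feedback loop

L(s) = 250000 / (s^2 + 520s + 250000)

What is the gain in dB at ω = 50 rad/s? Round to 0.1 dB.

0.0 dB

At s = jω = j50:
quadratic: (j50)² + 520·j50 + 250000 = 247500 + j26000 → |·| ≈ 2.4886e+05, ∠ ≈ 6.00°
|L| = 250000 / 2.4886e+05 ≈ 1.0046
Gain = 20 log₁₀(1.0046) ≈ 0.04 dB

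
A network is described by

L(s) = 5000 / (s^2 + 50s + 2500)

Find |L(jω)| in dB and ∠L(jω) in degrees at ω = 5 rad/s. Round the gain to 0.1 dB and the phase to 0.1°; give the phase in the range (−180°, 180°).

6.1 dB, -5.8°

At s = jω = j5:
quadratic: (j5)² + 50·j5 + 2500 = 2475 + j250 → |·| ≈ 2487.6, ∠ ≈ 5.77°
|L| = 5000 / 2487.6 ≈ 2.01
Gain = 20 log₁₀(2.01) ≈ 6.06 dB
∠L = 0.00° − 5.77° = -5.77°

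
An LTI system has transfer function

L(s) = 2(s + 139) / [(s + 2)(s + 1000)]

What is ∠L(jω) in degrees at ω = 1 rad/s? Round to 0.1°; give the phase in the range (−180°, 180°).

-26.2°

At s = jω = j1:
zero (s+139): 139 + j1 → |·| = √(139²+1²) = √19322 ≈ 139, ∠ = arctan(1/139) ≈ 0.41°
pole (s+2): 2 + j1 → |·| = √(2²+1²) = √5 ≈ 2.2361, ∠ = arctan(1/2) ≈ 26.57°
pole (s+1000): 1000 + j1 → |·| = √(1000²+1²) = √1000001 ≈ 1000, ∠ = arctan(1/1000) ≈ 0.06°
∠L = 0.41° − 26.63° = -26.22°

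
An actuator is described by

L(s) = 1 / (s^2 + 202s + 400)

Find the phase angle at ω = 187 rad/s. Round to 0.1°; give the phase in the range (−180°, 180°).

Substitute s = j187:
Numerator: 1 = 1 + j0
Denominator: (j187)^2 + 202(j187) + 400 = -34569 + j37774
|N| = √(1² + 0²) ≈ 1, ∠N ≈ 0.00°
|D| = √(34569² + 37774²) ≈ 51204, ∠D ≈ 132.46°
∠L = 0.00° − 132.46° = -132.46°

-132.5°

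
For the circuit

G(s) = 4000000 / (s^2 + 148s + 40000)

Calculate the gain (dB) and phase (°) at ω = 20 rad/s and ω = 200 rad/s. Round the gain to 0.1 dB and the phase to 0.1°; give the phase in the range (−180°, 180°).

ω = 20: 40.1 dB, -4.3°; ω = 200: 42.6 dB, -90.0°

At s = jω = j20:
quadratic: (j20)² + 148·j20 + 40000 = 39600 + j2960 → |·| ≈ 39710, ∠ ≈ 4.27°
|G| = 4000000 / 39710 ≈ 100.73
Gain = 20 log₁₀(100.73) ≈ 40.06 dB
∠G = 0.00° − 4.27° = -4.27°

At s = jω = j200:
quadratic: (j200)² + 148·j200 + 40000 = 0 + j29600 → |·| ≈ 29600, ∠ ≈ 90.00°
|G| = 4000000 / 29600 ≈ 135.14
Gain = 20 log₁₀(135.14) ≈ 42.62 dB
∠G = 0.00° − 90.00° = -90.00°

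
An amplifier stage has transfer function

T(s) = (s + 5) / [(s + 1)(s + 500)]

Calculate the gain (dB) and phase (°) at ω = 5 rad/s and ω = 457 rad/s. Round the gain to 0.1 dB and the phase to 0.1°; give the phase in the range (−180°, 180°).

At s = jω = j5:
zero (s+5): 5 + j5 → |·| = √(5²+5²) = √50 ≈ 7.0711, ∠ = arctan(5/5) ≈ 45.00°
pole (s+1): 1 + j5 → |·| = √(1²+5²) = √26 ≈ 5.099, ∠ = arctan(5/1) ≈ 78.69°
pole (s+500): 500 + j5 → |·| = √(500²+5²) = √250025 ≈ 500.02, ∠ = arctan(5/500) ≈ 0.57°
|T| = 1 · 7.0711 / 2549.6 ≈ 0.0027734
Gain = 20 log₁₀(0.0027734) ≈ -51.14 dB
∠T = 45.00° − 79.26° = -34.26°

At s = jω = j457:
zero (s+5): 5 + j457 → |·| = √(5²+457²) = √208874 ≈ 457.03, ∠ = arctan(457/5) ≈ 89.37°
pole (s+1): 1 + j457 → |·| = √(1²+457²) = √208850 ≈ 457, ∠ = arctan(457/1) ≈ 89.87°
pole (s+500): 500 + j457 → |·| = √(500²+457²) = √458849 ≈ 677.38, ∠ = arctan(457/500) ≈ 42.43°
|T| = 1 · 457.03 / 3.0956e+05 ≈ 0.0014764
Gain = 20 log₁₀(0.0014764) ≈ -56.62 dB
∠T = 89.37° − 132.30° = -42.93°

ω = 5: -51.1 dB, -34.3°; ω = 457: -56.6 dB, -42.9°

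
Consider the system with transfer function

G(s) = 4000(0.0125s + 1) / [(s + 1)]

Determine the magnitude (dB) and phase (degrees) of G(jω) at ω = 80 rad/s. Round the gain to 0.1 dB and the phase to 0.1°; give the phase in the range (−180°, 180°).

At ω = 80 rad/s:
zero (1 + j80·0.0125) = 1 + j1 → |·| ≈ 1.4142, ∠ ≈ 45.00°
pole (1 + j80·1) = 1 + j80 → |·| ≈ 80.006, ∠ ≈ 89.28°
|G| = 4000 · 1.4142 / (80.006) ≈ 70.705
Gain = 20 log₁₀(70.705) ≈ 36.99 dB
∠G = (45.00°) − (89.28°) = -44.28°

37.0 dB, -44.3°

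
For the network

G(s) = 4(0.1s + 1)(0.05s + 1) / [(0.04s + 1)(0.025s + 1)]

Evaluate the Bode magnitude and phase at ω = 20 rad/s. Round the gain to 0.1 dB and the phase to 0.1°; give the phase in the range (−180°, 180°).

18.9 dB, 43.2°

At ω = 20 rad/s:
zero (1 + j20·0.1) = 1 + j2 → |·| ≈ 2.2361, ∠ ≈ 63.43°
zero (1 + j20·0.05) = 1 + j1 → |·| ≈ 1.4142, ∠ ≈ 45.00°
pole (1 + j20·0.04) = 1 + j0.8 → |·| ≈ 1.2806, ∠ ≈ 38.66°
pole (1 + j20·0.025) = 1 + j0.5 → |·| ≈ 1.118, ∠ ≈ 26.57°
|G| = 4 · 2.2361 · 1.4142 / (1.2806 · 1.118) ≈ 8.835
Gain = 20 log₁₀(8.835) ≈ 18.92 dB
∠G = (63.43° + 45.00°) − (38.66° + 26.57°) = 43.20°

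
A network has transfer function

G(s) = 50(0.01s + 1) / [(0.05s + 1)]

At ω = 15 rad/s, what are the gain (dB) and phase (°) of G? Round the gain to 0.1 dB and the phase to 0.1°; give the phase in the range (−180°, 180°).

At ω = 15 rad/s:
zero (1 + j15·0.01) = 1 + j0.15 → |·| ≈ 1.0112, ∠ ≈ 8.53°
pole (1 + j15·0.05) = 1 + j0.75 → |·| ≈ 1.25, ∠ ≈ 36.87°
|G| = 50 · 1.0112 / (1.25) ≈ 40.448
Gain = 20 log₁₀(40.448) ≈ 32.14 dB
∠G = (8.53°) − (36.87°) = -28.34°

32.1 dB, -28.3°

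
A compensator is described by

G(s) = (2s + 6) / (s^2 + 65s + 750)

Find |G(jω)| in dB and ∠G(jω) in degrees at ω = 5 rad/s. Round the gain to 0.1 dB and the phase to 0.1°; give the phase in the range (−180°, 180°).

-36.7 dB, 34.9°

Substitute s = j5:
Numerator: 2(j5) + 6 = 6 + j10
Denominator: (j5)^2 + 65(j5) + 750 = 725 + j325
|N| = √(6² + 10²) ≈ 11.662, ∠N ≈ 59.04°
|D| = √(725² + 325²) ≈ 794.51, ∠D ≈ 24.15°
|G| = 11.662 / 794.51 ≈ 0.014678
Gain = 20 log₁₀(0.014678) ≈ -36.67 dB
∠G = 59.04° − 24.15° = 34.89°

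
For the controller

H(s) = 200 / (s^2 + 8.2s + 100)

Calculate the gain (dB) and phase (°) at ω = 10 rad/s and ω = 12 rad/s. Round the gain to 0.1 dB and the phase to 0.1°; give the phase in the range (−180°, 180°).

ω = 10: 7.7 dB, -90.0°; ω = 12: 5.4 dB, -114.1°

At s = jω = j10:
quadratic: (j10)² + 8.2·j10 + 100 = 0 + j82 → |·| ≈ 82, ∠ ≈ 90.00°
|H| = 200 / 82 ≈ 2.439
Gain = 20 log₁₀(2.439) ≈ 7.74 dB
∠H = 0.00° − 90.00° = -90.00°

At s = jω = j12:
quadratic: (j12)² + 8.2·j12 + 100 = -44 + j98.4 → |·| ≈ 107.79, ∠ ≈ 114.09°
|H| = 200 / 107.79 ≈ 1.8555
Gain = 20 log₁₀(1.8555) ≈ 5.37 dB
∠H = 0.00° − 114.09° = -114.09°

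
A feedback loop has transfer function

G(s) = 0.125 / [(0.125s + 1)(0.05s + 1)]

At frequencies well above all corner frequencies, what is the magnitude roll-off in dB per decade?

Each pole contributes −20 dB/decade at high frequency; each zero contributes +20 dB/decade.
Net: 0 zero(s) − 2 pole(s) → -40 dB/decade.

-40 dB/decade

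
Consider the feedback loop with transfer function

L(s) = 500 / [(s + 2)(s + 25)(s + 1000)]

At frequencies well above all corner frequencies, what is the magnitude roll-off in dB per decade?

-60 dB/decade

Each pole contributes −20 dB/decade at high frequency; each zero contributes +20 dB/decade.
Net: 0 zero(s) − 3 pole(s) → -60 dB/decade.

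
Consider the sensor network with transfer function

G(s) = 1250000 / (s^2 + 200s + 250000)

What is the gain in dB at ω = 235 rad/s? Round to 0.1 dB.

At s = jω = j235:
quadratic: (j235)² + 200·j235 + 250000 = 194775 + j47000 → |·| ≈ 2.0037e+05, ∠ ≈ 13.57°
|G| = 1250000 / 2.0037e+05 ≈ 6.2385
Gain = 20 log₁₀(6.2385) ≈ 15.90 dB

15.9 dB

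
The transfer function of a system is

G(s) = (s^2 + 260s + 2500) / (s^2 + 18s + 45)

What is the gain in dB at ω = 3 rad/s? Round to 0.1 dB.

Substitute s = j3:
Numerator: (j3)^2 + 260(j3) + 2500 = 2491 + j780
Denominator: (j3)^2 + 18(j3) + 45 = 36 + j54
|N| = √(2491² + 780²) ≈ 2610.3, ∠N ≈ 17.39°
|D| = √(36² + 54²) ≈ 64.9, ∠D ≈ 56.31°
|G| = 2610.3 / 64.9 ≈ 40.22
Gain = 20 log₁₀(40.22) ≈ 32.09 dB

32.1 dB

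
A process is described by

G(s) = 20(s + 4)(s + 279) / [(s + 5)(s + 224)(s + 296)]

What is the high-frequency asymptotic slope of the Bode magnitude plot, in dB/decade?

-20 dB/decade

Each pole contributes −20 dB/decade at high frequency; each zero contributes +20 dB/decade.
Net: 2 zero(s) − 3 pole(s) → -20 dB/decade.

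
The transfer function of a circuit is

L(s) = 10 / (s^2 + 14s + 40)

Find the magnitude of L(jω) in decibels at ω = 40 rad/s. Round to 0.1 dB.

Substitute s = j40:
Numerator: 10 = 10 + j0
Denominator: (j40)^2 + 14(j40) + 40 = -1560 + j560
|N| = √(10² + 0²) ≈ 10, ∠N ≈ 0.00°
|D| = √(1560² + 560²) ≈ 1657.5, ∠D ≈ 160.25°
|L| = 10 / 1657.5 ≈ 0.0060332
Gain = 20 log₁₀(0.0060332) ≈ -44.39 dB

-44.4 dB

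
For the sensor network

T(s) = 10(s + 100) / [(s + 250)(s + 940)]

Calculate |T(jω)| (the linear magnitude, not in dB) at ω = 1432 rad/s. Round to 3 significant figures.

0.00576

At s = jω = j1432:
zero (s+100): 100 + j1432 → |·| = √(100²+1432²) = √2060624 ≈ 1435.5, ∠ = arctan(1432/100) ≈ 86.01°
pole (s+250): 250 + j1432 → |·| = √(250²+1432²) = √2113124 ≈ 1453.7, ∠ = arctan(1432/250) ≈ 80.10°
pole (s+940): 940 + j1432 → |·| = √(940²+1432²) = √2934224 ≈ 1713, ∠ = arctan(1432/940) ≈ 56.72°
|T| = 10 · 1435.5 / 2.4902e+06 ≈ 0.0057646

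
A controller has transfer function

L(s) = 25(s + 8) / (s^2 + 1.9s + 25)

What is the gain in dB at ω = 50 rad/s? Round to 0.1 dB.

At s = jω = j50:
zero (s+8): 8 + j50 → |·| = √(8²+50²) = √2564 ≈ 50.636, ∠ = arctan(50/8) ≈ 80.91°
quadratic: (j50)² + 1.9·j50 + 25 = -2475 + j95 → |·| ≈ 2476.8, ∠ ≈ 177.80°
|L| = 25 · 50.636 / 2476.8 ≈ 0.5111
Gain = 20 log₁₀(0.5111) ≈ -5.83 dB

-5.8 dB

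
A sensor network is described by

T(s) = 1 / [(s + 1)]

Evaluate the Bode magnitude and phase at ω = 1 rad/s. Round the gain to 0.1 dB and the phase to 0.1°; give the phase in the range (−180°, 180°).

-3.0 dB, -45.0°

At ω = 1 rad/s:
pole (1 + j1·1) = 1 + j1 → |·| ≈ 1.4142, ∠ ≈ 45.00°
|T| = 1 · 1 / (1.4142) ≈ 0.70711
Gain = 20 log₁₀(0.70711) ≈ -3.01 dB
∠T = (0°) − (45.00°) = -45.00°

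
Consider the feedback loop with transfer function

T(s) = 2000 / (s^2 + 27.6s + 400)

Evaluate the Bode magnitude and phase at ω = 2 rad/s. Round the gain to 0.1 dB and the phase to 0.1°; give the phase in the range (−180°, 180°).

At s = jω = j2:
quadratic: (j2)² + 27.6·j2 + 400 = 396 + j55.2 → |·| ≈ 399.83, ∠ ≈ 7.94°
|T| = 2000 / 399.83 ≈ 5.0021
Gain = 20 log₁₀(5.0021) ≈ 13.98 dB
∠T = 0.00° − 7.94° = -7.94°

14.0 dB, -7.9°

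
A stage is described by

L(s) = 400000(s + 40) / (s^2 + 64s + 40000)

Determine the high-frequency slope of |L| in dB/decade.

-20 dB/decade

Each pole contributes −20 dB/decade at high frequency; each zero contributes +20 dB/decade.
Net: 1 zero(s) − 2 pole(s) → -20 dB/decade.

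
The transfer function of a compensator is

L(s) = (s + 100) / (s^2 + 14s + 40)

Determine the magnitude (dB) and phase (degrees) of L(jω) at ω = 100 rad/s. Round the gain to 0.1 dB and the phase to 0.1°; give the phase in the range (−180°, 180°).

-37.0 dB, -127.0°

Substitute s = j100:
Numerator: (j100) + 100 = 100 + j100
Denominator: (j100)^2 + 14(j100) + 40 = -9960 + j1400
|N| = √(100² + 100²) ≈ 141.42, ∠N ≈ 45.00°
|D| = √(9960² + 1400²) ≈ 10058, ∠D ≈ 172.00°
|L| = 141.42 / 10058 ≈ 0.01406
Gain = 20 log₁₀(0.01406) ≈ -37.04 dB
∠L = 45.00° − 172.00° = -127.00°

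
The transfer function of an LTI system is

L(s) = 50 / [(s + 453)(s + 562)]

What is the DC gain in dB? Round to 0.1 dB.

L(0) = 50 / (453·562) ≈ 0.0001964
20 log₁₀(0.0001964) ≈ -74.14 dB

-74.1 dB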